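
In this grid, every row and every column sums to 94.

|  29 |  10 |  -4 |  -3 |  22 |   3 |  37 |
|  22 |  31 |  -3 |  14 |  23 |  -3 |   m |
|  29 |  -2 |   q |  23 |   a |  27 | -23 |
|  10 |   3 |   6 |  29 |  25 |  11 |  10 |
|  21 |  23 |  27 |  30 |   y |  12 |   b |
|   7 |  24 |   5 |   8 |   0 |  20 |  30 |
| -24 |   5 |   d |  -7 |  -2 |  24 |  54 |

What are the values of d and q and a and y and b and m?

Row 7 has -24 + 5 − 7 − 2 + 24 + 54 = 50; the blank must be 94 − 50 = 44.
Column 3 has -4 − 3 + 6 + 27 + 5 + 44 = 75; the blank must be 94 − 75 = 19.
Row 3 has 29 − 2 + 19 + 23 + 27 − 23 = 73; the blank must be 94 − 73 = 21.
Column 5 has 22 + 23 + 21 + 25 + 0 − 2 = 89; the blank must be 94 − 89 = 5.
Row 5 has 21 + 23 + 27 + 30 + 5 + 12 = 118; the blank must be 94 − 118 = -24.
Row 2 has 22 + 31 − 3 + 14 + 23 − 3 = 84; the blank must be 94 − 84 = 10.

d = 44, q = 19, a = 21, y = 5, b = -24, m = 10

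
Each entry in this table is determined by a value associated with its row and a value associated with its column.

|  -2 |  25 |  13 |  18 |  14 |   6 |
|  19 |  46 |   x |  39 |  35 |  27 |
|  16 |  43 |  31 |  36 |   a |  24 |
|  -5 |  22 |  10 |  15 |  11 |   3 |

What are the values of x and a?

The difference between any two rows is the same in every column — this is an addition table with the headers hidden.
Row 2 minus row 1 is 39 − 18 = 21, so its entry in column 3 is 13 + 21 = 34.
Row 3 minus row 1 is 36 − 18 = 18, so its entry in column 5 is 14 + 18 = 32.

x = 34, a = 32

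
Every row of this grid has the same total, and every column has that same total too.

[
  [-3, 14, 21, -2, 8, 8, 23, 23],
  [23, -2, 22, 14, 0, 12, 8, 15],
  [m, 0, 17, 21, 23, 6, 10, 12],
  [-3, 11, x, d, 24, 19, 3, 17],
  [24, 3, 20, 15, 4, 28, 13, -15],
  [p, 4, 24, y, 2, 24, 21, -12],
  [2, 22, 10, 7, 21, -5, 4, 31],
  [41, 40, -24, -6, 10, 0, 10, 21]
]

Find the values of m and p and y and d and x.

Rows 1 and 2 both sum to 92, so that's the common total.
The known cells in row 3 total 89, leaving 92 − 89 = 3 for the blank.
The known cells in column 1 total 87, leaving 92 − 87 = 5 for the blank.
The known cells in row 6 total 68, leaving 92 − 68 = 24 for the blank.
The known cells in column 4 total 73, leaving 92 − 73 = 19 for the blank.
The known cells in row 4 total 90, leaving 92 − 90 = 2 for the blank.

m = 3, p = 5, y = 24, d = 19, x = 2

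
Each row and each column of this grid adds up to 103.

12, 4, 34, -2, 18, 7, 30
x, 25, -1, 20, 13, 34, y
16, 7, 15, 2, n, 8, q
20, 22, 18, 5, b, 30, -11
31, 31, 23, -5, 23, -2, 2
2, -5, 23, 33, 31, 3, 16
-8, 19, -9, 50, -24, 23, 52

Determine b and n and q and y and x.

b = 19, n = 23, q = 32, y = -18, x = 30

Row 4 has 20 + 22 + 18 + 5 + 30 − 11 = 84; the blank must be 103 − 84 = 19.
Column 5 has 18 + 13 + 19 + 23 + 31 − 24 = 80; the blank must be 103 − 80 = 23.
Row 3 has 16 + 7 + 15 + 2 + 23 + 8 = 71; the blank must be 103 − 71 = 32.
Column 1 has 12 + 16 + 20 + 31 + 2 − 8 = 73; the blank must be 103 − 73 = 30.
Row 2 has 30 + 25 − 1 + 20 + 13 + 34 = 121; the blank must be 103 − 121 = -18.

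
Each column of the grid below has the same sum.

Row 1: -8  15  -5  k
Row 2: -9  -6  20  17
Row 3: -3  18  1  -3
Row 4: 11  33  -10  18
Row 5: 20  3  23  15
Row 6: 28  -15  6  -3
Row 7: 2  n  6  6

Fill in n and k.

n = -7, k = -9

Columns 1 and 3 both add up to 41, so every column sums to 41.
Column 2: 15 − 6 + 18 + 33 + 3 − 15 = 48, so the missing entry is 41 − 48 = -7.
Column 4: 17 − 3 + 18 + 15 − 3 + 6 = 50, so the missing entry is 41 − 50 = -9.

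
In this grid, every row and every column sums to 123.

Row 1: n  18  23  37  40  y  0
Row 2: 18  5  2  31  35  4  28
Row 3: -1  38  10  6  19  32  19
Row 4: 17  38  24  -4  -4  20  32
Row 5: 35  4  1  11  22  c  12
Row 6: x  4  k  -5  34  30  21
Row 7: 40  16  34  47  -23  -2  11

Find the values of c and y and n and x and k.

Row 5: 35 + 4 + 1 + 11 + 22 + 12 = 85, so its missing entry is 123 − 85 = 38.
Column 6: 4 + 32 + 20 + 38 + 30 − 2 = 122, so its missing entry is 123 − 122 = 1.
Row 1: 18 + 23 + 37 + 40 + 1 + 0 = 119, so its missing entry is 123 − 119 = 4.
Column 1: 4 + 18 − 1 + 17 + 35 + 40 = 113, so its missing entry is 123 − 113 = 10.
Row 6: 10 + 4 − 5 + 34 + 30 + 21 = 94, so its missing entry is 123 − 94 = 29.

c = 38, y = 1, n = 4, x = 10, k = 29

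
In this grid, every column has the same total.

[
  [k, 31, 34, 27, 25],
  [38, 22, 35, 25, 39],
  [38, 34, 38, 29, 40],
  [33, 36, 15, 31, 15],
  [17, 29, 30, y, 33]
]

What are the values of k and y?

Column 2 sums to 152 and so does column 3; that's the common total.
In column 1 the known cells total 126, leaving 152 − 126 = 26.
In column 4 the known cells total 112, leaving 152 − 112 = 40.

k = 26, y = 40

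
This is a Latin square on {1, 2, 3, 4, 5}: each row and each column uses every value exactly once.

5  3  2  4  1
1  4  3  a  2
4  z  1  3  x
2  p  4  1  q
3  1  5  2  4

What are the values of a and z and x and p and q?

For row 2, column 4: row 2 already has {1, 2, 3, 4}; that leaves 5.
For row 3, column 5: row 3 is missing {2, 5} and column 5 is missing {3, 5}; that leaves 5.
Cell (3,2): row 3 already has {1, 3, 4, 5} → 2.
At (row 4, col 5): column 5 already has {1, 2, 4, 5}, so the value is 3.
For row 4, column 2: row 4 already has {1, 2, 3, 4}; that leaves 5.

a = 5, z = 2, x = 5, p = 5, q = 3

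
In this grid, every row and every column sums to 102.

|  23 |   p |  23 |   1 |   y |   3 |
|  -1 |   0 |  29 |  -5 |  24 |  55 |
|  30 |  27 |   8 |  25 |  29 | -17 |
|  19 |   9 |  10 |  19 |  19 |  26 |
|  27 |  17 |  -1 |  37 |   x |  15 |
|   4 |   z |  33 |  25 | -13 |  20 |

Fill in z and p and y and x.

z = 33, p = 16, y = 36, x = 7

Row 6 has 4 + 33 + 25 − 13 + 20 = 69; the blank must be 102 − 69 = 33.
Column 2 has 0 + 27 + 9 + 17 + 33 = 86; the blank must be 102 − 86 = 16.
Row 1 has 23 + 16 + 23 + 1 + 3 = 66; the blank must be 102 − 66 = 36.
Row 5 has 27 + 17 − 1 + 37 + 15 = 95; the blank must be 102 − 95 = 7.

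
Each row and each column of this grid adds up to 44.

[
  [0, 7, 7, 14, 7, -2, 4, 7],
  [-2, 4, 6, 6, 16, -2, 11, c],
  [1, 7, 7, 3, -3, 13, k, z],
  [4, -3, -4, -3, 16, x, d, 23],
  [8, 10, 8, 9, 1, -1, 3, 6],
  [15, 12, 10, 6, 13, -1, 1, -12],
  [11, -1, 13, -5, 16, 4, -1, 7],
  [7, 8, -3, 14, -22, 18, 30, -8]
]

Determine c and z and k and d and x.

c = 5, z = 16, k = 0, d = -4, x = 15

Row 2 has -2 + 4 + 6 + 6 + 16 − 2 + 11 = 39; the blank must be 44 − 39 = 5.
Column 8 has 7 + 5 + 23 + 6 − 12 + 7 − 8 = 28; the blank must be 44 − 28 = 16.
Row 3 has 1 + 7 + 7 + 3 − 3 + 13 + 16 = 44; the blank must be 44 − 44 = 0.
Column 7 has 4 + 11 + 0 + 3 + 1 − 1 + 30 = 48; the blank must be 44 − 48 = -4.
Row 4 has 4 − 3 − 4 − 3 + 16 − 4 + 23 = 29; the blank must be 44 − 29 = 15.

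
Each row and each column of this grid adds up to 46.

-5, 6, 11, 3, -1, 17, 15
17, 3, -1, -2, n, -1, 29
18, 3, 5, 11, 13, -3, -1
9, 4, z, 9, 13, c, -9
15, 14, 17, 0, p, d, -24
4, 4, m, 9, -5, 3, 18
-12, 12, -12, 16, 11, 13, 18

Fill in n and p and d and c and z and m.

n = 1, p = 14, d = 10, c = 7, z = 13, m = 13

Row 2: 17 + 3 − 1 − 2 − 1 + 29 = 45, so its missing entry is 46 − 45 = 1.
Column 5: -1 + 1 + 13 + 13 − 5 + 11 = 32, so its missing entry is 46 − 32 = 14.
Row 5: 15 + 14 + 17 + 0 + 14 − 24 = 36, so its missing entry is 46 − 36 = 10.
Column 6: 17 − 1 − 3 + 10 + 3 + 13 = 39, so its missing entry is 46 − 39 = 7.
Row 4: 9 + 4 + 9 + 13 + 7 − 9 = 33, so its missing entry is 46 − 33 = 13.
Row 6: 4 + 4 + 9 − 5 + 3 + 18 = 33, so its missing entry is 46 − 33 = 13.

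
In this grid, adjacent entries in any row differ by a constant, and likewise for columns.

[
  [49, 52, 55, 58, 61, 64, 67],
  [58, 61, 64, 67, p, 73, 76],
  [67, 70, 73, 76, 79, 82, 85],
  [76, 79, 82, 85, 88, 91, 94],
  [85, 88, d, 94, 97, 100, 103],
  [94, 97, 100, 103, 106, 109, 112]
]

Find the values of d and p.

d = 91, p = 70

Along each row the entries change by 3 per step; down each column they change by 9.
Row 5: from 85 at column 1, stepping by 3 to column 3 gives 91.
Row 2: from 58 at column 1, stepping by 3 to column 5 gives 70.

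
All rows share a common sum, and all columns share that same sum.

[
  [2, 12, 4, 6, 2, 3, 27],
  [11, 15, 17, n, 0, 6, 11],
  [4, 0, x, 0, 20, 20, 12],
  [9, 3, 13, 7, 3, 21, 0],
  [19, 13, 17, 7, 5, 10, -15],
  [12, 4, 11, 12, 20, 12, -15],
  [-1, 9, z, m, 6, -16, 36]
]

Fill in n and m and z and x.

Rows 1 and 4 both sum to 56, so that's the common total.
The known cells in row 2 total 60, leaving 56 − 60 = -4 for the blank.
The known cells in column 4 total 28, leaving 56 − 28 = 28 for the blank.
The known cells in row 7 total 62, leaving 56 − 62 = -6 for the blank.
The known cells in row 3 total 56, leaving 56 − 56 = 0 for the blank.

n = -4, m = 28, z = -6, x = 0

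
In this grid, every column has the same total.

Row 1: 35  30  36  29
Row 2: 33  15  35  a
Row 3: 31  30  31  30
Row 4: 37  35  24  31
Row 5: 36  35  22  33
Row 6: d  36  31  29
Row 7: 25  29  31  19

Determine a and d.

Column 2 sums to 210 and so does column 3; that's the common total.
In column 4 the known cells total 171, leaving 210 − 171 = 39.
In column 1 the known cells total 197, leaving 210 − 197 = 13.

a = 39, d = 13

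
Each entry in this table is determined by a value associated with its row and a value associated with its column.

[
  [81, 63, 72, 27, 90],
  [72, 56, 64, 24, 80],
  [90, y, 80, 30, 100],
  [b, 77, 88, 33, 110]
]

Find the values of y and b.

Each row is a constant multiple of every other row — this is a multiplication table with the headers hidden.
Row 3 is 30/27 = 10/9 times row 1, so its entry in column 2 is 63 × 10/9 = 70.
Row 4 is 33/27 = 11/9 times row 1, so its entry in column 1 is 81 × 11/9 = 99.

y = 70, b = 99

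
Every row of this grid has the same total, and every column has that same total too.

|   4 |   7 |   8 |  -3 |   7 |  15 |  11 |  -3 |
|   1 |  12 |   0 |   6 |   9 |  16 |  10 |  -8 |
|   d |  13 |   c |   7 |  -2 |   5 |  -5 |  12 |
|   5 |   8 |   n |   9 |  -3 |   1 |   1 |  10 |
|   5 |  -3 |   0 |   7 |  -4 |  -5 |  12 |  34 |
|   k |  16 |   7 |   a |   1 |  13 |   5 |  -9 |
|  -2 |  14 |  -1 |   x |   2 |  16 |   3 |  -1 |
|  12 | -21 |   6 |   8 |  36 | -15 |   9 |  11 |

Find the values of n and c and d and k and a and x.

n = 15, c = 11, d = 5, k = 16, a = -3, x = 15

Rows 1 and 2 both sum to 46, so that's the common total.
Row 4 has 5 + 8 + 9 − 3 + 1 + 1 + 10 = 31; the blank must be 46 − 31 = 15.
Column 3 has 8 + 0 + 15 + 0 + 7 − 1 + 6 = 35; the blank must be 46 − 35 = 11.
Row 3 has 13 + 11 + 7 − 2 + 5 − 5 + 12 = 41; the blank must be 46 − 41 = 5.
Column 1 has 4 + 1 + 5 + 5 + 5 − 2 + 12 = 30; the blank must be 46 − 30 = 16.
Row 6 has 16 + 16 + 7 + 1 + 13 + 5 − 9 = 49; the blank must be 46 − 49 = -3.
Row 7 has -2 + 14 − 1 + 2 + 16 + 3 − 1 = 31; the blank must be 46 − 31 = 15.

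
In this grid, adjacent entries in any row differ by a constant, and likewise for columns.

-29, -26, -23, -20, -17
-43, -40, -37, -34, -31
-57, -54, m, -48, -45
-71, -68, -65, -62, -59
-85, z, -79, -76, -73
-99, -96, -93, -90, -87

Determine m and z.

Along each row the entries change by 3 per step; down each column they change by -14.
Row 3: from -57 at column 1, stepping by 3 to column 3 gives -51.
Row 5: from -85 at column 1, stepping by 3 to column 2 gives -82.

m = -51, z = -82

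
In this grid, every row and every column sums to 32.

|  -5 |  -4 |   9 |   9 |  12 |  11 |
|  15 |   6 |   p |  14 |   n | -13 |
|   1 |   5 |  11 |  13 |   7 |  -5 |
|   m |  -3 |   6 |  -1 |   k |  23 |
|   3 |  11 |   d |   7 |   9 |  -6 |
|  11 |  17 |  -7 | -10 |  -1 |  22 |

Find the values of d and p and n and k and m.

Row 5 has 3 + 11 + 7 + 9 − 6 = 24; the blank must be 32 − 24 = 8.
Column 3 has 9 + 11 + 6 + 8 − 7 = 27; the blank must be 32 − 27 = 5.
Row 2 has 15 + 6 + 5 + 14 − 13 = 27; the blank must be 32 − 27 = 5.
Column 5 has 12 + 5 + 7 + 9 − 1 = 32; the blank must be 32 − 32 = 0.
Row 4 has -3 + 6 − 1 + 0 + 23 = 25; the blank must be 32 − 25 = 7.

d = 8, p = 5, n = 5, k = 0, m = 7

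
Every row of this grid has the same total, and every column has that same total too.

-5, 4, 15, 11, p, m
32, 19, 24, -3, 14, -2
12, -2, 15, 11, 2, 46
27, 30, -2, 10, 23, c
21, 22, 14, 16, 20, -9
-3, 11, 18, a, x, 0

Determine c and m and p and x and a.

c = -4, m = 53, p = 6, x = 19, a = 39

Rows 2 and 3 both sum to 84, so that's the common total.
Column 4 has 11 − 3 + 11 + 10 + 16 = 45; the blank must be 84 − 45 = 39.
Row 6 has -3 + 11 + 18 + 39 + 0 = 65; the blank must be 84 − 65 = 19.
Column 5 has 14 + 2 + 23 + 20 + 19 = 78; the blank must be 84 − 78 = 6.
Row 1 has -5 + 4 + 15 + 11 + 6 = 31; the blank must be 84 − 31 = 53.
Row 4 has 27 + 30 − 2 + 10 + 23 = 88; the blank must be 84 − 88 = -4.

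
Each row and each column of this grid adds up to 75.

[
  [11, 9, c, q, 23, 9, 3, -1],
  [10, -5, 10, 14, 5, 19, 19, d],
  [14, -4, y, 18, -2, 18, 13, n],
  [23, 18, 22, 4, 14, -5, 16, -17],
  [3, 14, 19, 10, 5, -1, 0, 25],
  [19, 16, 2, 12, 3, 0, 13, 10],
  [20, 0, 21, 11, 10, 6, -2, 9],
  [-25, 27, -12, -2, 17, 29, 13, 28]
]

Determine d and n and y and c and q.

d = 3, n = 18, y = 0, c = 13, q = 8

Column 4: 14 + 18 + 4 + 10 + 12 + 11 − 2 = 67, so its missing entry is 75 − 67 = 8.
Row 1: 11 + 9 + 8 + 23 + 9 + 3 − 1 = 62, so its missing entry is 75 − 62 = 13.
Row 2: 10 − 5 + 10 + 14 + 5 + 19 + 19 = 72, so its missing entry is 75 − 72 = 3.
Column 8: -1 + 3 − 17 + 25 + 10 + 9 + 28 = 57, so its missing entry is 75 − 57 = 18.
Row 3: 14 − 4 + 18 − 2 + 18 + 13 + 18 = 75, so its missing entry is 75 − 75 = 0.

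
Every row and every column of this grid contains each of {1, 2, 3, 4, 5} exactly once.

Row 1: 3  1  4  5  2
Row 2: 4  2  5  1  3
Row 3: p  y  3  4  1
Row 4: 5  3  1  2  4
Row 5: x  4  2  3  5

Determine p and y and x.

At (row 5, col 1): row 5 already has {2, 3, 4, 5}, so the value is 1.
At (row 3, col 1): column 1 already has {1, 3, 4, 5}, so the value is 2.
For row 3, column 2: row 3 already has {1, 2, 3, 4}; that leaves 5.

p = 2, y = 5, x = 1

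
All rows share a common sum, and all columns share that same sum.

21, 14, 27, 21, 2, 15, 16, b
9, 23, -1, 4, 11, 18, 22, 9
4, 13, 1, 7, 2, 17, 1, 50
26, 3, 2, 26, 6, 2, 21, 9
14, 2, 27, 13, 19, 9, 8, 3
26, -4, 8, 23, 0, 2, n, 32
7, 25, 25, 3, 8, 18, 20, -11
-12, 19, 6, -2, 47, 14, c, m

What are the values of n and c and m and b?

n = 8, c = -1, m = 24, b = -21

Rows 2 and 3 both sum to 95, so that's the common total.
Row 1: 21 + 14 + 27 + 21 + 2 + 15 + 16 = 116, so its missing entry is 95 − 116 = -21.
Row 6: 26 − 4 + 8 + 23 + 0 + 2 + 32 = 87, so its missing entry is 95 − 87 = 8.
Column 7: 16 + 22 + 1 + 21 + 8 + 8 + 20 = 96, so its missing entry is 95 − 96 = -1.
Row 8: -12 + 19 + 6 − 2 + 47 + 14 − 1 = 71, so its missing entry is 95 − 71 = 24.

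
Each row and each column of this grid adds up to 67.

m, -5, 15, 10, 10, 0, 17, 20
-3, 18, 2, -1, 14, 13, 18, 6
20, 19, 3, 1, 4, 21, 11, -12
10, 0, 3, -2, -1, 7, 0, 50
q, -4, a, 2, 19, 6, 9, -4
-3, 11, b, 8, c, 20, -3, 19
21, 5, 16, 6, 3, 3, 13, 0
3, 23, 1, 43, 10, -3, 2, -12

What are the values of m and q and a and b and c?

m = 0, q = 19, a = 20, b = 7, c = 8

Row 1 has -5 + 15 + 10 + 10 + 0 + 17 + 20 = 67; the blank must be 67 − 67 = 0.
Column 1 has 0 − 3 + 20 + 10 − 3 + 21 + 3 = 48; the blank must be 67 − 48 = 19.
Column 5 has 10 + 14 + 4 − 1 + 19 + 3 + 10 = 59; the blank must be 67 − 59 = 8.
Row 5 has 19 − 4 + 2 + 19 + 6 + 9 − 4 = 47; the blank must be 67 − 47 = 20.
Row 6 has -3 + 11 + 8 + 8 + 20 − 3 + 19 = 60; the blank must be 67 − 60 = 7.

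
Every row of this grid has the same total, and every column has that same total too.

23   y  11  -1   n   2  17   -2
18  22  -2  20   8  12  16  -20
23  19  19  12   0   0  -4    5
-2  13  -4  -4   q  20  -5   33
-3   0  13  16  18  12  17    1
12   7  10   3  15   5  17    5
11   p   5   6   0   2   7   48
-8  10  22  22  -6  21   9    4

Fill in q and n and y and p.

q = 23, n = 16, y = 8, p = -5

Rows 2 and 3 both sum to 74, so that's the common total.
The known cells in row 7 total 79, leaving 74 − 79 = -5 for the blank.
The known cells in column 2 total 66, leaving 74 − 66 = 8 for the blank.
The known cells in row 1 total 58, leaving 74 − 58 = 16 for the blank.
The known cells in row 4 total 51, leaving 74 − 51 = 23 for the blank.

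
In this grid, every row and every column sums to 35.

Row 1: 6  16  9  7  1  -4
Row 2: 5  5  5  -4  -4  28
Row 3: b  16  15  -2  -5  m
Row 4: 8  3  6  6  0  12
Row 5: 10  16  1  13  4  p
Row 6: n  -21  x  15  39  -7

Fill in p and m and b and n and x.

Row 5: 10 + 16 + 1 + 13 + 4 = 44, so its missing entry is 35 − 44 = -9.
Column 6: -4 + 28 + 12 − 9 − 7 = 20, so its missing entry is 35 − 20 = 15.
Row 3: 16 + 15 − 2 − 5 + 15 = 39, so its missing entry is 35 − 39 = -4.
Column 1: 6 + 5 − 4 + 8 + 10 = 25, so its missing entry is 35 − 25 = 10.
Row 6: 10 − 21 + 15 + 39 − 7 = 36, so its missing entry is 35 − 36 = -1.

p = -9, m = 15, b = -4, n = 10, x = -1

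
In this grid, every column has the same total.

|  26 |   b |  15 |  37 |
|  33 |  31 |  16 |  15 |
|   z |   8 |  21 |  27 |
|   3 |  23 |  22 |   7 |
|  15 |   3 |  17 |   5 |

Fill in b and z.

Column 3 sums to 91 and so does column 4; that's the common total.
In column 2 the known cells total 65, leaving 91 − 65 = 26.
In column 1 the known cells total 77, leaving 91 − 77 = 14.

b = 26, z = 14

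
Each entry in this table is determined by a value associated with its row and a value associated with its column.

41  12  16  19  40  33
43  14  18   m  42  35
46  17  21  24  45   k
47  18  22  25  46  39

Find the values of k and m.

k = 38, m = 21

The difference between any two rows is the same in every column — this is an addition table with the headers hidden.
Row 3 minus row 1 is 17 − 12 = 5, so its entry in column 6 is 33 + 5 = 38.
Row 2 minus row 1 is 14 − 12 = 2, so its entry in column 4 is 19 + 2 = 21.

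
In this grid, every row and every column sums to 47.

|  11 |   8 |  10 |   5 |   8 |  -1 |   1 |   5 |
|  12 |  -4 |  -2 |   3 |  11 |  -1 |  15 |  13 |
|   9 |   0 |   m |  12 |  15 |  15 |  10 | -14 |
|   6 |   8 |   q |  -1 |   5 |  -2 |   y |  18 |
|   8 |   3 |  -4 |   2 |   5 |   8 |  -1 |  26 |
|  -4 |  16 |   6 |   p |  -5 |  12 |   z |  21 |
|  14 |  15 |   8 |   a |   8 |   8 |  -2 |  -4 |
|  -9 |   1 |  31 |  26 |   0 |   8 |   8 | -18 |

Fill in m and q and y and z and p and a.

m = 0, q = -2, y = 15, z = 1, p = 0, a = 0

Row 3: 9 + 0 + 12 + 15 + 15 + 10 − 14 = 47, so its missing entry is 47 − 47 = 0.
Column 3: 10 − 2 + 0 − 4 + 6 + 8 + 31 = 49, so its missing entry is 47 − 49 = -2.
Row 4: 6 + 8 − 2 − 1 + 5 − 2 + 18 = 32, so its missing entry is 47 − 32 = 15.
Column 7: 1 + 15 + 10 + 15 − 1 − 2 + 8 = 46, so its missing entry is 47 − 46 = 1.
Row 6: -4 + 16 + 6 − 5 + 12 + 1 + 21 = 47, so its missing entry is 47 − 47 = 0.
Row 7: 14 + 15 + 8 + 8 + 8 − 2 − 4 = 47, so its missing entry is 47 − 47 = 0.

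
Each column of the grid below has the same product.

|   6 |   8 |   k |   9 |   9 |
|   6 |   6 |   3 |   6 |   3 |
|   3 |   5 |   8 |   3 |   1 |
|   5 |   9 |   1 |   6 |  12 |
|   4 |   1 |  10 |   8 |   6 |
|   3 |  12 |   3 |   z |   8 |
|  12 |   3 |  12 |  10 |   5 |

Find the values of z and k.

Columns 2 and 5 each multiply to 77760, so every column has product 77760.
Column 4: 9×6×3×6×8×10 = 77760, so the missing entry is 77760 ÷ 77760 = 1.
Column 3: 3×8×1×10×3×12 = 8640, so the missing entry is 77760 ÷ 8640 = 9.

z = 1, k = 9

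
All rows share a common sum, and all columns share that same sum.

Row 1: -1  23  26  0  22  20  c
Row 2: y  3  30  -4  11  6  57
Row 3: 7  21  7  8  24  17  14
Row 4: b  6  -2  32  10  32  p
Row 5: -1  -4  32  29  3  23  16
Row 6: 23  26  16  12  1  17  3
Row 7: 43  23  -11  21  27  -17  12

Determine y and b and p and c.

y = -5, b = 32, p = -12, c = 8

Rows 3 and 5 both sum to 98, so that's the common total.
Row 2: 3 + 30 − 4 + 11 + 6 + 57 = 103, so its missing entry is 98 − 103 = -5.
Row 1: -1 + 23 + 26 + 0 + 22 + 20 = 90, so its missing entry is 98 − 90 = 8.
Column 7: 8 + 57 + 14 + 16 + 3 + 12 = 110, so its missing entry is 98 − 110 = -12.
Row 4: 6 − 2 + 32 + 10 + 32 − 12 = 66, so its missing entry is 98 − 66 = 32.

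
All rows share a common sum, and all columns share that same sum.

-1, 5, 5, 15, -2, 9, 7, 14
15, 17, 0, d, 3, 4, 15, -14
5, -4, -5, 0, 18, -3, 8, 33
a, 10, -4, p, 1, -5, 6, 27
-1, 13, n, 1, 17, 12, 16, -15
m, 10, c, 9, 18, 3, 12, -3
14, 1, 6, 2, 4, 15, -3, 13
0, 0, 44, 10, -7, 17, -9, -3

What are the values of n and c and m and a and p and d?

Rows 1 and 3 both sum to 52, so that's the common total.
The known cells in row 5 total 43, leaving 52 − 43 = 9 for the blank.
The known cells in row 2 total 40, leaving 52 − 40 = 12 for the blank.
The known cells in column 4 total 49, leaving 52 − 49 = 3 for the blank.
The known cells in row 4 total 38, leaving 52 − 38 = 14 for the blank.
The known cells in column 1 total 46, leaving 52 − 46 = 6 for the blank.
The known cells in row 6 total 55, leaving 52 − 55 = -3 for the blank.

n = 9, c = -3, m = 6, a = 14, p = 3, d = 12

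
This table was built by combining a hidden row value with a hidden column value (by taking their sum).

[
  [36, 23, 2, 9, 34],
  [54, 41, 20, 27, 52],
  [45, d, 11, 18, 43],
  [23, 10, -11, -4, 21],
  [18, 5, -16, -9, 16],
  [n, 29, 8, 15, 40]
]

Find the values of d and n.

d = 32, n = 42

The difference between any two rows is the same in every column — this is an addition table with the headers hidden.
Row 3 minus row 1 is 11 − 2 = 9, so its entry in column 2 is 23 + 9 = 32.
Row 6 minus row 1 is 8 − 2 = 6, so its entry in column 1 is 36 + 6 = 42.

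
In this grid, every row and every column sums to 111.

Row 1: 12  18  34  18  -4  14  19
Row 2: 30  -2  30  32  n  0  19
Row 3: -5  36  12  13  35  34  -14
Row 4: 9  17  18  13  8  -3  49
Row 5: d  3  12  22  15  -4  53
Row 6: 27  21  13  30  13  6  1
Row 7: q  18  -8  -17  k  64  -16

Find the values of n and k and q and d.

n = 2, k = 42, q = 28, d = 10

Row 5 has 3 + 12 + 22 + 15 − 4 + 53 = 101; the blank must be 111 − 101 = 10.
Row 2 has 30 − 2 + 30 + 32 + 0 + 19 = 109; the blank must be 111 − 109 = 2.
Column 5 has -4 + 2 + 35 + 8 + 15 + 13 = 69; the blank must be 111 − 69 = 42.
Row 7 has 18 − 8 − 17 + 42 + 64 − 16 = 83; the blank must be 111 − 83 = 28.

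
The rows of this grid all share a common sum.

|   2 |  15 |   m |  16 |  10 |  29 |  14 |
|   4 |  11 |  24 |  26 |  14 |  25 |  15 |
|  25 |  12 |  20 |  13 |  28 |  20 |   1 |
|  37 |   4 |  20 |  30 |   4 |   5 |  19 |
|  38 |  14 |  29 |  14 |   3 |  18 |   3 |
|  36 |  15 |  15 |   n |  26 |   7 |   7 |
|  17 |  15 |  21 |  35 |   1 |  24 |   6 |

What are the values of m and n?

Row 2 sums to 119 and so does row 3; that's the common total.
In row 1 the known cells total 86, leaving 119 − 86 = 33.
In row 6 the known cells total 106, leaving 119 − 106 = 13.

m = 33, n = 13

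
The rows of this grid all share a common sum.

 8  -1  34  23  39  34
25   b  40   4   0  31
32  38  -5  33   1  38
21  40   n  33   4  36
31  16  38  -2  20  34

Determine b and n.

Row 3 sums to 137 and so does row 5; that's the common total.
In row 2 the known cells total 100, leaving 137 − 100 = 37.
In row 4 the known cells total 134, leaving 137 − 134 = 3.

b = 37, n = 3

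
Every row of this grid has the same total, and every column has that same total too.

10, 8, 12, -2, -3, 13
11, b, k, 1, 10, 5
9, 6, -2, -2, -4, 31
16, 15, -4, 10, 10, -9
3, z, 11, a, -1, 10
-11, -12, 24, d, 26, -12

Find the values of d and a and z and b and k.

Rows 1 and 3 both sum to 38, so that's the common total.
Column 3 has 12 − 2 − 4 + 11 + 24 = 41; the blank must be 38 − 41 = -3.
Row 2 has 11 − 3 + 1 + 10 + 5 = 24; the blank must be 38 − 24 = 14.
Row 6 has -11 − 12 + 24 + 26 − 12 = 15; the blank must be 38 − 15 = 23.
Column 4 has -2 + 1 − 2 + 10 + 23 = 30; the blank must be 38 − 30 = 8.
Row 5 has 3 + 11 + 8 − 1 + 10 = 31; the blank must be 38 − 31 = 7.

d = 23, a = 8, z = 7, b = 14, k = -3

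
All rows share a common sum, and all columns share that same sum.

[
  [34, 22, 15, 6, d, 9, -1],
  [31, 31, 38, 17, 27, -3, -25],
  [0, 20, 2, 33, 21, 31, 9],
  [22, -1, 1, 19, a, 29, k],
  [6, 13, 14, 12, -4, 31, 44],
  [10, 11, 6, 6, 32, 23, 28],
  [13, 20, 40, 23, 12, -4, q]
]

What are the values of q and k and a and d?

Rows 2 and 3 both sum to 116, so that's the common total.
Row 7 has 13 + 20 + 40 + 23 + 12 − 4 = 104; the blank must be 116 − 104 = 12.
Row 1 has 34 + 22 + 15 + 6 + 9 − 1 = 85; the blank must be 116 − 85 = 31.
Column 5 has 31 + 27 + 21 − 4 + 32 + 12 = 119; the blank must be 116 − 119 = -3.
Row 4 has 22 − 1 + 1 + 19 − 3 + 29 = 67; the blank must be 116 − 67 = 49.

q = 12, k = 49, a = -3, d = 31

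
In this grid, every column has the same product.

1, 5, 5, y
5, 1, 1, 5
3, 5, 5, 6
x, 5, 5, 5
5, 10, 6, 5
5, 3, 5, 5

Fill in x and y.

Columns 2 and 3 each multiply to 3750, so every column has product 3750.
Column 1: 1×5×3×5×5 = 375, so the missing entry is 3750 ÷ 375 = 10.
Column 4: 5×6×5×5×5 = 3750, so the missing entry is 3750 ÷ 3750 = 1.

x = 10, y = 1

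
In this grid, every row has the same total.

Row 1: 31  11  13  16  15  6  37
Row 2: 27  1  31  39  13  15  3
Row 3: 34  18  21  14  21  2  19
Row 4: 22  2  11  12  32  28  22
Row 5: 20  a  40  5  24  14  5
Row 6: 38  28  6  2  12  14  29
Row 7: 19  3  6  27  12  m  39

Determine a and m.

a = 21, m = 23

Rows 2 and 3 both add up to 129, so every row sums to 129.
Row 5: 20 + 40 + 5 + 24 + 14 + 5 = 108, so the missing entry is 129 − 108 = 21.
Row 7: 19 + 3 + 6 + 27 + 12 + 39 = 106, so the missing entry is 129 − 106 = 23.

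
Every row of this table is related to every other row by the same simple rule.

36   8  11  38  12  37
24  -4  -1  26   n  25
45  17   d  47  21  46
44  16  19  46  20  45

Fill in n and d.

n = 0, d = 20

The difference between any two rows is the same in every column — this is an addition table with the headers hidden.
Row 2 minus row 1 is 25 − 37 = -12, so its entry in column 5 is 12 + (-12) = 0.
Row 3 minus row 1 is 46 − 37 = 9, so its entry in column 3 is 11 + 9 = 20.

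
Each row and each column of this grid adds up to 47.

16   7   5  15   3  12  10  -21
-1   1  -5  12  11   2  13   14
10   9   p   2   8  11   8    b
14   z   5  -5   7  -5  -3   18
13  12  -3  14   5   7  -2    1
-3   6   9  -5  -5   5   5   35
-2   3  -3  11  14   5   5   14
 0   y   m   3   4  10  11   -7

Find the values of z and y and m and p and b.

z = 16, y = -7, m = 33, p = 6, b = -7

Column 8 has -21 + 14 + 18 + 1 + 35 + 14 − 7 = 54; the blank must be 47 − 54 = -7.
Row 4 has 14 + 5 − 5 + 7 − 5 − 3 + 18 = 31; the blank must be 47 − 31 = 16.
Column 2 has 7 + 1 + 9 + 16 + 12 + 6 + 3 = 54; the blank must be 47 − 54 = -7.
Row 8 has 0 − 7 + 3 + 4 + 10 + 11 − 7 = 14; the blank must be 47 − 14 = 33.
Row 3 has 10 + 9 + 2 + 8 + 11 + 8 − 7 = 41; the blank must be 47 − 41 = 6.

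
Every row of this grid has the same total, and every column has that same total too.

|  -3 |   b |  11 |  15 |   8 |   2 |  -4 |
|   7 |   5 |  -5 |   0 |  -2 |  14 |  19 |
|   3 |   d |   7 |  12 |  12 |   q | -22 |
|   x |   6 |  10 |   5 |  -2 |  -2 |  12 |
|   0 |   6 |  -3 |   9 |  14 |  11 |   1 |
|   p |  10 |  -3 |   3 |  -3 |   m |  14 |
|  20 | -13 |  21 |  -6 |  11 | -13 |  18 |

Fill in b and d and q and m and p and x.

Rows 2 and 5 both sum to 38, so that's the common total.
Row 1: -3 + 11 + 15 + 8 + 2 − 4 = 29, so its missing entry is 38 − 29 = 9.
Column 2: 9 + 5 + 6 + 6 + 10 − 13 = 23, so its missing entry is 38 − 23 = 15.
Row 4: 6 + 10 + 5 − 2 − 2 + 12 = 29, so its missing entry is 38 − 29 = 9.
Column 1: -3 + 7 + 3 + 9 + 0 + 20 = 36, so its missing entry is 38 − 36 = 2.
Row 6: 2 + 10 − 3 + 3 − 3 + 14 = 23, so its missing entry is 38 − 23 = 15.
Row 3: 3 + 15 + 7 + 12 + 12 − 22 = 27, so its missing entry is 38 − 27 = 11.

b = 9, d = 15, q = 11, m = 15, p = 2, x = 9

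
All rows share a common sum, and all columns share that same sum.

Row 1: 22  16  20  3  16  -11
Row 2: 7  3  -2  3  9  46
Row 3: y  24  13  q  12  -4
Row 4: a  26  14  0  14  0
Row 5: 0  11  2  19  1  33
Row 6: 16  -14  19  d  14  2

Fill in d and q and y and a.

Rows 1 and 2 both sum to 66, so that's the common total.
Row 6: 16 − 14 + 19 + 14 + 2 = 37, so its missing entry is 66 − 37 = 29.
Column 4: 3 + 3 + 0 + 19 + 29 = 54, so its missing entry is 66 − 54 = 12.
Row 3: 24 + 13 + 12 + 12 − 4 = 57, so its missing entry is 66 − 57 = 9.
Row 4: 26 + 14 + 0 + 14 + 0 = 54, so its missing entry is 66 − 54 = 12.

d = 29, q = 12, y = 9, a = 12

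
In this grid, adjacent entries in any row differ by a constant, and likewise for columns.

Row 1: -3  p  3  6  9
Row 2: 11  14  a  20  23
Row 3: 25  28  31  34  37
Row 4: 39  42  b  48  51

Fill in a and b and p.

a = 17, b = 45, p = 0

Along each row the entries change by 3 per step; down each column they change by 14.
Row 2: from 11 at column 1, stepping by 3 to column 3 gives 17.
Row 4: from 39 at column 1, stepping by 3 to column 3 gives 45.
Row 1: from -3 at column 1, stepping by 3 to column 2 gives 0.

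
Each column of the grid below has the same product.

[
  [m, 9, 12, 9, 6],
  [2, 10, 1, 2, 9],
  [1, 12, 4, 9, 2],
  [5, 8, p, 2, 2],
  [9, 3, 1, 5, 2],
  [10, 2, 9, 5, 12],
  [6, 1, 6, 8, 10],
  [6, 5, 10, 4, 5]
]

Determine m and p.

Columns 2 and 4 each multiply to 259200, so every column has product 259200.
Column 1: 2×1×5×9×10×6×6 = 32400, so the missing entry is 259200 ÷ 32400 = 8.
Column 3: 12×1×4×1×9×6×10 = 25920, so the missing entry is 259200 ÷ 25920 = 10.

m = 8, p = 10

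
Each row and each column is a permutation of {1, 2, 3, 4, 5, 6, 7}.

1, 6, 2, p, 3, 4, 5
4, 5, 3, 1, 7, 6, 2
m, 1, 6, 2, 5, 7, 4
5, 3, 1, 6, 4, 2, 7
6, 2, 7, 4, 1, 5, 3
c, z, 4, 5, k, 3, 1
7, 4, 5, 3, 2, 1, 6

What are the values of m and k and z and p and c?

m = 3, k = 6, z = 7, p = 7, c = 2

At (row 6, col 5): column 5 already has {1, 2, 3, 4, 5, 7}, so the value is 6.
For row 1, column 4: row 1 already has {1, 2, 3, 4, 5, 6}; that leaves 7.
Cell (3,1): row 3 already has {1, 2, 4, 5, 6, 7} → 3.
At (row 6, col 2): column 2 already has {1, 2, 3, 4, 5, 6}, so the value is 7.
At (row 6, col 1): row 6 already has {1, 3, 4, 5, 6, 7}, so the value is 2.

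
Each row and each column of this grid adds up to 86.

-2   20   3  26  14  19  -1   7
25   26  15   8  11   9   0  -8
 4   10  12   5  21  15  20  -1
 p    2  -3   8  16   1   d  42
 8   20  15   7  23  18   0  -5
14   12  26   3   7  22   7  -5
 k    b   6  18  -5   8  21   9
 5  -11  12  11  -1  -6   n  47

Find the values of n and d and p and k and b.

The known cells in column 2 total 79, leaving 86 − 79 = 7 for the blank.
The known cells in row 8 total 57, leaving 86 − 57 = 29 for the blank.
The known cells in column 7 total 76, leaving 86 − 76 = 10 for the blank.
The known cells in row 4 total 76, leaving 86 − 76 = 10 for the blank.
The known cells in row 7 total 64, leaving 86 − 64 = 22 for the blank.

n = 29, d = 10, p = 10, k = 22, b = 7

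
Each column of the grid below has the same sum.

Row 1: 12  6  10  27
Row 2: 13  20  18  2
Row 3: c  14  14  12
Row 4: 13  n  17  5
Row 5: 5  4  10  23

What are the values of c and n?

Column 3 sums to 69 and so does column 4; that's the common total.
In column 1 the known cells total 43, leaving 69 − 43 = 26.
In column 2 the known cells total 44, leaving 69 − 44 = 25.

c = 26, n = 25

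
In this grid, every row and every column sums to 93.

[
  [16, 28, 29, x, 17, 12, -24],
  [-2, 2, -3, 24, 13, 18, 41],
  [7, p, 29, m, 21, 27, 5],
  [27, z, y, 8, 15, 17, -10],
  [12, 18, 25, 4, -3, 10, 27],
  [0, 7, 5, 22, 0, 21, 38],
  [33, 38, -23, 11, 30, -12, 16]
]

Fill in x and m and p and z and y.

The known cells in row 1 total 78, leaving 93 − 78 = 15 for the blank.
The known cells in column 4 total 84, leaving 93 − 84 = 9 for the blank.
The known cells in row 3 total 98, leaving 93 − 98 = -5 for the blank.
The known cells in column 2 total 88, leaving 93 − 88 = 5 for the blank.
The known cells in row 4 total 62, leaving 93 − 62 = 31 for the blank.

x = 15, m = 9, p = -5, z = 5, y = 31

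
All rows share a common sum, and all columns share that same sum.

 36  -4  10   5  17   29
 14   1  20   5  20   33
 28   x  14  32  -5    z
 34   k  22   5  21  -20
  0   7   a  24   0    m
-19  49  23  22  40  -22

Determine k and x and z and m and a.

k = 31, x = 9, z = 15, m = 58, a = 4

Rows 1 and 2 both sum to 93, so that's the common total.
Row 4 has 34 + 22 + 5 + 21 − 20 = 62; the blank must be 93 − 62 = 31.
Column 2 has -4 + 1 + 31 + 7 + 49 = 84; the blank must be 93 − 84 = 9.
Column 3 has 10 + 20 + 14 + 22 + 23 = 89; the blank must be 93 − 89 = 4.
Row 5 has 0 + 7 + 4 + 24 + 0 = 35; the blank must be 93 − 35 = 58.
Row 3 has 28 + 9 + 14 + 32 − 5 = 78; the blank must be 93 − 78 = 15.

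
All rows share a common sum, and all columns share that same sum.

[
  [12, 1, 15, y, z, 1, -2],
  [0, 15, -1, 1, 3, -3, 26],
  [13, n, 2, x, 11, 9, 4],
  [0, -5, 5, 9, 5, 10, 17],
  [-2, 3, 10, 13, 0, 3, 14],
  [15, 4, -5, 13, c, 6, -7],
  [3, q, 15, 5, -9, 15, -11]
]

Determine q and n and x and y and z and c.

Rows 2 and 4 both sum to 41, so that's the common total.
Row 7: 3 + 15 + 5 − 9 + 15 − 11 = 18, so its missing entry is 41 − 18 = 23.
Column 2: 1 + 15 − 5 + 3 + 4 + 23 = 41, so its missing entry is 41 − 41 = 0.
Row 6: 15 + 4 − 5 + 13 + 6 − 7 = 26, so its missing entry is 41 − 26 = 15.
Column 5: 3 + 11 + 5 + 0 + 15 − 9 = 25, so its missing entry is 41 − 25 = 16.
Row 1: 12 + 1 + 15 + 16 + 1 − 2 = 43, so its missing entry is 41 − 43 = -2.
Row 3: 13 + 0 + 2 + 11 + 9 + 4 = 39, so its missing entry is 41 − 39 = 2.

q = 23, n = 0, x = 2, y = -2, z = 16, c = 15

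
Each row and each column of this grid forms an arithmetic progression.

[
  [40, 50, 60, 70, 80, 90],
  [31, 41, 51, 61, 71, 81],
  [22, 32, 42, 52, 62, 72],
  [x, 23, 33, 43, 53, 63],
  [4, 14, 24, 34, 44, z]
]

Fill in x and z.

x = 13, z = 54

Along each row the entries change by 10 per step; down each column they change by -9.
Row 4: from 23 at column 2, stepping by 10 to column 1 gives 13.
Row 5: from 4 at column 1, stepping by 10 to column 6 gives 54.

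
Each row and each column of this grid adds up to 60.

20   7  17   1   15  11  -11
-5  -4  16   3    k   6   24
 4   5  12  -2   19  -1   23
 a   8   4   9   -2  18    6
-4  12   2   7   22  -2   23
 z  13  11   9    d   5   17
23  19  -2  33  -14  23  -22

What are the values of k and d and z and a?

k = 20, d = 0, z = 5, a = 17

Row 2: -5 − 4 + 16 + 3 + 6 + 24 = 40, so its missing entry is 60 − 40 = 20.
Column 5: 15 + 20 + 19 − 2 + 22 − 14 = 60, so its missing entry is 60 − 60 = 0.
Row 6: 13 + 11 + 9 + 0 + 5 + 17 = 55, so its missing entry is 60 − 55 = 5.
Row 4: 8 + 4 + 9 − 2 + 18 + 6 = 43, so its missing entry is 60 − 43 = 17.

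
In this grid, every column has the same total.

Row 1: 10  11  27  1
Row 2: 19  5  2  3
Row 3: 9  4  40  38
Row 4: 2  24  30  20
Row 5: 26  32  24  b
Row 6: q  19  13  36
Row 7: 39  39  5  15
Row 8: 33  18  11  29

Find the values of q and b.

Columns 2 and 3 both add up to 152, so every column sums to 152.
Column 1: 10 + 19 + 9 + 2 + 26 + 39 + 33 = 138, so the missing entry is 152 − 138 = 14.
Column 4: 1 + 3 + 38 + 20 + 36 + 15 + 29 = 142, so the missing entry is 152 − 142 = 10.

q = 14, b = 10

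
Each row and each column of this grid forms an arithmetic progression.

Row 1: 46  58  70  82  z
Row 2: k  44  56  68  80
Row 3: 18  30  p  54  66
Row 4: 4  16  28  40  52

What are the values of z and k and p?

Along each row the entries change by 12 per step; down each column they change by -14.
Row 1: from 46 at column 1, stepping by 12 to column 5 gives 94.
Row 2: from 44 at column 2, stepping by 12 to column 1 gives 32.
Row 3: from 18 at column 1, stepping by 12 to column 3 gives 42.

z = 94, k = 32, p = 42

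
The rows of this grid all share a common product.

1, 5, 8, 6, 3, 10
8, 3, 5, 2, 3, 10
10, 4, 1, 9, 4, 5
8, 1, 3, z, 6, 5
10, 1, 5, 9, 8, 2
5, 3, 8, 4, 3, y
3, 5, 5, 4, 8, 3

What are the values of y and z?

y = 5, z = 10

Rows 2 and 3 each multiply to 7200, so every row has product 7200.
Row 6: 5×3×8×4×3 = 1440, so the missing entry is 7200 ÷ 1440 = 5.
Row 4: 8×1×3×6×5 = 720, so the missing entry is 7200 ÷ 720 = 10.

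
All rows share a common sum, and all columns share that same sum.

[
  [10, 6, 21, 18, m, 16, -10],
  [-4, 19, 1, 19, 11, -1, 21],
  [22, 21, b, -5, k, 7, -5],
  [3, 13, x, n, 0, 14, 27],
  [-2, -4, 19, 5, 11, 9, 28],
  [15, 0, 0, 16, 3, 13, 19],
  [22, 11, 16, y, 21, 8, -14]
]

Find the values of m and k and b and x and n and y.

Rows 2 and 5 both sum to 66, so that's the common total.
Row 1: 10 + 6 + 21 + 18 + 16 − 10 = 61, so its missing entry is 66 − 61 = 5.
Column 5: 5 + 11 + 0 + 11 + 3 + 21 = 51, so its missing entry is 66 − 51 = 15.
Row 3: 22 + 21 − 5 + 15 + 7 − 5 = 55, so its missing entry is 66 − 55 = 11.
Column 3: 21 + 1 + 11 + 19 + 0 + 16 = 68, so its missing entry is 66 − 68 = -2.
Row 4: 3 + 13 − 2 + 0 + 14 + 27 = 55, so its missing entry is 66 − 55 = 11.
Row 7: 22 + 11 + 16 + 21 + 8 − 14 = 64, so its missing entry is 66 − 64 = 2.

m = 5, k = 15, b = 11, x = -2, n = 11, y = 2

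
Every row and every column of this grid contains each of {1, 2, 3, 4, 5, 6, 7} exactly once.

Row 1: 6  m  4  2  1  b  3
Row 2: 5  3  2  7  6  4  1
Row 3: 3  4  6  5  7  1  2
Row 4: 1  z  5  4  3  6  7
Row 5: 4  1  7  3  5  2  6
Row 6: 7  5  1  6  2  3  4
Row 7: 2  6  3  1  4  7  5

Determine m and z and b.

m = 7, z = 2, b = 5

Cell (4,2): row 4 already has {1, 3, 4, 5, 6, 7} → 2.
At (row 1, col 6): column 6 already has {1, 2, 3, 4, 6, 7}, so the value is 5.
For row 1, column 2: row 1 already has {1, 2, 3, 4, 5, 6}; that leaves 7.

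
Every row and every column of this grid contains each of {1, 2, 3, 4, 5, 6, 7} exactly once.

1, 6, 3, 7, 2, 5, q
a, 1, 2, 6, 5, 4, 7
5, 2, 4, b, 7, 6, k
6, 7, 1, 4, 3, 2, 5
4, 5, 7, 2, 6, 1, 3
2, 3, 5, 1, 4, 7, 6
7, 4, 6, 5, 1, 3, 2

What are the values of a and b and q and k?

a = 3, b = 3, q = 4, k = 1

For row 2, column 1: row 2 already has {1, 2, 4, 5, 6, 7}; that leaves 3.
For row 3, column 4: column 4 already has {1, 2, 4, 5, 6, 7}; that leaves 3.
Cell (3,7): row 3 already has {2, 3, 4, 5, 6, 7} → 1.
For row 1, column 7: row 1 already has {1, 2, 3, 5, 6, 7}; that leaves 4.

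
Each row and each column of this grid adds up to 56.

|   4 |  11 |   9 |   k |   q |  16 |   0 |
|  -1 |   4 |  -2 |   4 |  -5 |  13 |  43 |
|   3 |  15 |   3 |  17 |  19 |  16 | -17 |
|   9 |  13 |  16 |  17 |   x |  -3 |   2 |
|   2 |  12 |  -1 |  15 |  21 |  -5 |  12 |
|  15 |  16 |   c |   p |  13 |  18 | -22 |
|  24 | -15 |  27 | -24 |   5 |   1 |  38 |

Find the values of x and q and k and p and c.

x = 2, q = 1, k = 15, p = 12, c = 4

The known cells in row 4 total 54, leaving 56 − 54 = 2 for the blank.
The known cells in column 5 total 55, leaving 56 − 55 = 1 for the blank.
The known cells in row 1 total 41, leaving 56 − 41 = 15 for the blank.
The known cells in column 4 total 44, leaving 56 − 44 = 12 for the blank.
The known cells in row 6 total 52, leaving 56 − 52 = 4 for the blank.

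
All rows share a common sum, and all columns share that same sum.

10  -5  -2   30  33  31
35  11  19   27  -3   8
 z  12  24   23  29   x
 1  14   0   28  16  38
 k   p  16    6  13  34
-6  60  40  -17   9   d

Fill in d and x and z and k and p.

Rows 1 and 2 both sum to 97, so that's the common total.
Row 6: -6 + 60 + 40 − 17 + 9 = 86, so its missing entry is 97 − 86 = 11.
Column 6: 31 + 8 + 38 + 34 + 11 = 122, so its missing entry is 97 − 122 = -25.
Row 3: 12 + 24 + 23 + 29 − 25 = 63, so its missing entry is 97 − 63 = 34.
Column 1: 10 + 35 + 34 + 1 − 6 = 74, so its missing entry is 97 − 74 = 23.
Row 5: 23 + 16 + 6 + 13 + 34 = 92, so its missing entry is 97 − 92 = 5.

d = 11, x = -25, z = 34, k = 23, p = 5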